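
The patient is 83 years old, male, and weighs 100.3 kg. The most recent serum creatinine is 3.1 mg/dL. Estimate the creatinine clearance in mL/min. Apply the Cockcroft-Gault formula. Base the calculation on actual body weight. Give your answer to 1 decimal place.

25.6 mL/min

CrCl = (140 − 83) × 100.3 / (72 × 3.1) = 5717.1 / 223.20 ≈ 25.6 mL/min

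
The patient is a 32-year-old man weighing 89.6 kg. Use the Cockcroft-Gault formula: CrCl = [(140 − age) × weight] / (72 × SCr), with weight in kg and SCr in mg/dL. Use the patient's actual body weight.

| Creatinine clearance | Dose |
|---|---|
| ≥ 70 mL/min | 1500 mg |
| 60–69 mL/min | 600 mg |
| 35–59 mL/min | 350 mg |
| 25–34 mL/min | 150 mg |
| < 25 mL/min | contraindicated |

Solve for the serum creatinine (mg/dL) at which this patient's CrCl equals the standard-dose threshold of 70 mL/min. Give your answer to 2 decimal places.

1.92 mg/dL

Standard dose requires CrCl ≥ 70 mL/min.
Set (140 − 32) × 89.6 / (72 × SCr) = 70
SCr = (140 − 32) × 89.6 / (72 × 70) = 1.920 mg/dL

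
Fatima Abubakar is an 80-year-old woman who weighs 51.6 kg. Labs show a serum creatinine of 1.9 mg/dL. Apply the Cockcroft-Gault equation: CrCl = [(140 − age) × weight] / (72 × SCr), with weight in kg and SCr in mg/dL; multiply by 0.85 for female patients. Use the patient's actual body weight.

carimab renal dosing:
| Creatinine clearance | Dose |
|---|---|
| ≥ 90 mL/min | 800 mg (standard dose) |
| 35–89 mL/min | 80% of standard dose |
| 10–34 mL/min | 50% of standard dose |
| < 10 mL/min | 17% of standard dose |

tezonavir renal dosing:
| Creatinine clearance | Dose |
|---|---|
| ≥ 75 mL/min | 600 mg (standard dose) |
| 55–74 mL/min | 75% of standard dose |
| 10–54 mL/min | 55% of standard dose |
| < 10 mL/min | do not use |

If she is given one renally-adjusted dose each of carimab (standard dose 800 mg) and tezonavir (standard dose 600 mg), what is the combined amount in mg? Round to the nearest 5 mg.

730 mg

CrCl = (140 − 80) × 51.6 / (72 × 1.9) × 0.85 = 3096.0 / 136.80 × 0.85 ≈ 19.2 mL/min
CrCl ≈ 19 mL/min.
carimab: 10–34 mL/min → 50% of 800 mg = 400 mg.
tezonavir: 10–54 mL/min → 55% of 600 mg = 330 mg.
Total = 400 + 330 = 730 mg.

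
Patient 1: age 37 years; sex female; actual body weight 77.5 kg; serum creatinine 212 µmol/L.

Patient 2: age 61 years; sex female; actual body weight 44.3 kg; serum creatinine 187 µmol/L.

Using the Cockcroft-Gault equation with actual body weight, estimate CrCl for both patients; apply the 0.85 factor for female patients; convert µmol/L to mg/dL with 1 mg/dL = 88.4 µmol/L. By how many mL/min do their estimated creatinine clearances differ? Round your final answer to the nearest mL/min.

Patient 1: SCr = 212 / 88.4 = 2.398 mg/dL
Patient 1: CrCl = (140 − 37) × 77.5 / (72 × 2.398) × 0.85 = 7982.5 / 172.66 × 0.85 ≈ 39.3 mL/min
Patient 2: SCr = 187 / 88.4 = 2.115 mg/dL
Patient 2: CrCl = (140 − 61) × 44.3 / (72 × 2.115) × 0.85 = 3499.7 / 152.28 × 0.85 ≈ 19.5 mL/min
|39.3 − 19.5| = 19.8 mL/min

20 mL/min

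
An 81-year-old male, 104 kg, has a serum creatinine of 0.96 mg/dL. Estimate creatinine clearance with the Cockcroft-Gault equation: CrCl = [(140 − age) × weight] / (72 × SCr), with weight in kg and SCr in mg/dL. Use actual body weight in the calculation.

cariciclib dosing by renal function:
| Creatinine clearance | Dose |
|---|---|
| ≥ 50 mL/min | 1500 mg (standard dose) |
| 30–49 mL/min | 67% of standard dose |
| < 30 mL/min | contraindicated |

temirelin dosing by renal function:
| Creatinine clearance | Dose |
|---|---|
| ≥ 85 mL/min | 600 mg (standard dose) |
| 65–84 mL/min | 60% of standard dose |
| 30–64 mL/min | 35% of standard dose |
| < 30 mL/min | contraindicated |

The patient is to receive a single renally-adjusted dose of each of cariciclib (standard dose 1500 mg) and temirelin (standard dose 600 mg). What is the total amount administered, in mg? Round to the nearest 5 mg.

CrCl = (140 − 81) × 104 / (72 × 0.96) = 6136.0 / 69.12 ≈ 88.8 mL/min
CrCl ≈ 89 mL/min.
cariciclib: ≥ 50 mL/min → 100% of 1500 mg = 1500 mg.
temirelin: ≥ 85 mL/min → 100% of 600 mg = 600 mg.
Total = 1500 + 600 = 2100 mg.

2100 mg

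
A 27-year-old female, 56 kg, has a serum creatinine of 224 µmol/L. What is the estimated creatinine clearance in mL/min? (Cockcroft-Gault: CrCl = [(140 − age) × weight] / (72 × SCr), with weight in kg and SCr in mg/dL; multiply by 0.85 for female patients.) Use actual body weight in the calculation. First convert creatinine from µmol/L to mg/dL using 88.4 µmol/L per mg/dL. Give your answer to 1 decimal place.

SCr = 224 / 88.4 = 2.534 mg/dL
CrCl = (140 − 27) × 56 / (72 × 2.534) × 0.85 = 6328.0 / 182.45 × 0.85 ≈ 29.5 mL/min

29.5 mL/min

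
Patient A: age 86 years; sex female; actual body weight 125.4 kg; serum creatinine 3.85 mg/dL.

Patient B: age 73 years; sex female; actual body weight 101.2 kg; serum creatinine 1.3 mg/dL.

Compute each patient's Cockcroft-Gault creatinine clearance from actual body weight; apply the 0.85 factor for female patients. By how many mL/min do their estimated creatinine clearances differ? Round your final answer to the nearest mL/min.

41 mL/min

Patient A: CrCl = (140 − 86) × 125.4 / (72 × 3.85) × 0.85 = 6771.6 / 277.20 × 0.85 ≈ 20.8 mL/min
Patient B: CrCl = (140 − 73) × 101.2 / (72 × 1.3) × 0.85 = 6780.4 / 93.60 × 0.85 ≈ 61.6 mL/min
|20.8 − 61.6| = 40.8 mL/min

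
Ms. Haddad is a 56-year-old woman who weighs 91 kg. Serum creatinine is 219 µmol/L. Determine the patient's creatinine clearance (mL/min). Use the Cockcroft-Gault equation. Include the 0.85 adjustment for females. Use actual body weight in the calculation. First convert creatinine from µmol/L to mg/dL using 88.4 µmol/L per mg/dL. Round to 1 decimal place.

SCr = 219 / 88.4 = 2.477 mg/dL
CrCl = (140 − 56) × 91 / (72 × 2.477) × 0.85 = 7644.0 / 178.34 × 0.85 ≈ 36.4 mL/min

36.4 mL/min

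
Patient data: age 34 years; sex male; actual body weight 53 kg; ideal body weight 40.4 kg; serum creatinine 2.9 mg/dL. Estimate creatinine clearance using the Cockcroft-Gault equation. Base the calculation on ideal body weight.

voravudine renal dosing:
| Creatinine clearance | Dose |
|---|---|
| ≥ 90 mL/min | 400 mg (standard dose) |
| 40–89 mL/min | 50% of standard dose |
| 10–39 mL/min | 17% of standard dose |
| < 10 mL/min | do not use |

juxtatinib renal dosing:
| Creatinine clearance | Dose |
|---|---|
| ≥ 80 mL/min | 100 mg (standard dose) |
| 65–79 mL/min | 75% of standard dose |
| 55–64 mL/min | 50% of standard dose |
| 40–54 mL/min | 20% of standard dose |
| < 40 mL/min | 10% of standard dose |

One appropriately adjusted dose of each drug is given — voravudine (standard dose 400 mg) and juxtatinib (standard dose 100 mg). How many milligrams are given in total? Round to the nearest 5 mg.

CrCl = (140 − 34) × 40.4 / (72 × 2.9) = 4282.4 / 208.80 ≈ 20.5 mL/min
CrCl ≈ 21 mL/min.
voravudine: 10–39 mL/min → 17% of 400 mg = 68 mg.
juxtatinib: < 40 mL/min → 10% of 100 mg = 10 mg.
Total = 68 + 10 = 78 mg.

80 mg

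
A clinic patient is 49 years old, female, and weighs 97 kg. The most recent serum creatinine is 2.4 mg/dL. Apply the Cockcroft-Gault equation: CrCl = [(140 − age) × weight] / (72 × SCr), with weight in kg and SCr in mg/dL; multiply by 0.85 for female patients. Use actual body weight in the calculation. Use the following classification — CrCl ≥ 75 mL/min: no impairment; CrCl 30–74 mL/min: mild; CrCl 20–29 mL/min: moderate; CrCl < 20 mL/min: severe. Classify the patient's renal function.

CrCl = (140 − 49) × 97 / (72 × 2.4) × 0.85 = 8827.0 / 172.80 × 0.85 ≈ 43.4 mL/min
43 mL/min falls in the 'mild' range.

mild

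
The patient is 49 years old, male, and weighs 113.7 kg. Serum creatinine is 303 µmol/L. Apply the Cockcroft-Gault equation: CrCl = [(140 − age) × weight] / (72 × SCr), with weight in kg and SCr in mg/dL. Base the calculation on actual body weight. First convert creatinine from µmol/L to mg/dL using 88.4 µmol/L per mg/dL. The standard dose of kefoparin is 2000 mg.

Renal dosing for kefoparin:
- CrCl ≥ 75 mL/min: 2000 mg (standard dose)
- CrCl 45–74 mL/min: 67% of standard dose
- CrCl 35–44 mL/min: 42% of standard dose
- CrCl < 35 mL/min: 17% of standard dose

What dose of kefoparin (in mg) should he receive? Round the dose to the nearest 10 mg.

SCr = 303 / 88.4 = 3.428 mg/dL
CrCl = (140 − 49) × 113.7 / (72 × 3.428) = 10346.7 / 246.82 ≈ 41.9 mL/min
CrCl ≈ 42 mL/min → bracket 35–44 mL/min.
42% of 2000 mg = 840 mg

840 mg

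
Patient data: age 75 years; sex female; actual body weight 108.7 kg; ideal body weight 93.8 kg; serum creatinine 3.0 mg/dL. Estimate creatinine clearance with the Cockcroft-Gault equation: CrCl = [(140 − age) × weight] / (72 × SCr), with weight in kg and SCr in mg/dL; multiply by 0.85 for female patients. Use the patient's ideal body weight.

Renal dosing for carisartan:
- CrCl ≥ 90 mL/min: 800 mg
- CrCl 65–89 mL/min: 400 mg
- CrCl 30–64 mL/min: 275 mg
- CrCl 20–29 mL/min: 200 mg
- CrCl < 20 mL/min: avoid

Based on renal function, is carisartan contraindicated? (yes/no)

no

CrCl = (140 − 75) × 93.8 / (72 × 3) × 0.85 = 6097.0 / 216.00 × 0.85 ≈ 24.0 mL/min
CrCl ≈ 24 mL/min, which is ≥ 20 mL/min.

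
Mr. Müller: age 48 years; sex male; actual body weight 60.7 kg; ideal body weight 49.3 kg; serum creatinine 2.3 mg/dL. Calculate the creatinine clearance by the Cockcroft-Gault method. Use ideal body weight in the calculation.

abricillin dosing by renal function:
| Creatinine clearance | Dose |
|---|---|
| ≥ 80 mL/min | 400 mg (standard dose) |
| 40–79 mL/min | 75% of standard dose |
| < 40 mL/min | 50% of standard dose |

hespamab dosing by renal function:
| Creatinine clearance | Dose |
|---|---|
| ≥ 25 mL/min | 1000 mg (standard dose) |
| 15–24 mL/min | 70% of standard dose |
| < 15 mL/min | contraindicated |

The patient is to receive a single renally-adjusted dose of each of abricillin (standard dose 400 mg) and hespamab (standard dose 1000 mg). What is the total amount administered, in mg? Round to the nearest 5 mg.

CrCl = (140 − 48) × 49.3 / (72 × 2.3) = 4535.6 / 165.60 ≈ 27.4 mL/min
CrCl ≈ 27 mL/min.
abricillin: < 40 mL/min → 50% of 400 mg = 200 mg.
hespamab: ≥ 25 mL/min → 100% of 1000 mg = 1000 mg.
Total = 200 + 1000 = 1200 mg.

1200 mg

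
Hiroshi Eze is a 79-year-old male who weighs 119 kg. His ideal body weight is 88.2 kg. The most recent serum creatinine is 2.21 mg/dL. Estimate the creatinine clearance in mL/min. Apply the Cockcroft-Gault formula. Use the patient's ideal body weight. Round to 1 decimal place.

CrCl = (140 − 79) × 88.2 / (72 × 2.21) = 5380.2 / 159.12 ≈ 33.8 mL/min

33.8 mL/min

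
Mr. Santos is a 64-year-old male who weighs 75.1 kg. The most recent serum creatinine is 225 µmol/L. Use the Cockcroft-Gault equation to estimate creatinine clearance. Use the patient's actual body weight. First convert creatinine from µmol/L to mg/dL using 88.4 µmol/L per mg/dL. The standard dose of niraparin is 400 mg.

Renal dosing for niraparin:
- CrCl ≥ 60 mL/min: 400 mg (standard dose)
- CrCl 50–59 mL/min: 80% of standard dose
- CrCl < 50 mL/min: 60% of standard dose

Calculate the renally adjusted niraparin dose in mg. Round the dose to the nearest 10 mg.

SCr = 225 / 88.4 = 2.545 mg/dL
CrCl = (140 − 64) × 75.1 / (72 × 2.545) = 5707.6 / 183.24 ≈ 31.1 mL/min
CrCl ≈ 31 mL/min → bracket < 50 mL/min.
60% of 400 mg = 240 mg

240 mg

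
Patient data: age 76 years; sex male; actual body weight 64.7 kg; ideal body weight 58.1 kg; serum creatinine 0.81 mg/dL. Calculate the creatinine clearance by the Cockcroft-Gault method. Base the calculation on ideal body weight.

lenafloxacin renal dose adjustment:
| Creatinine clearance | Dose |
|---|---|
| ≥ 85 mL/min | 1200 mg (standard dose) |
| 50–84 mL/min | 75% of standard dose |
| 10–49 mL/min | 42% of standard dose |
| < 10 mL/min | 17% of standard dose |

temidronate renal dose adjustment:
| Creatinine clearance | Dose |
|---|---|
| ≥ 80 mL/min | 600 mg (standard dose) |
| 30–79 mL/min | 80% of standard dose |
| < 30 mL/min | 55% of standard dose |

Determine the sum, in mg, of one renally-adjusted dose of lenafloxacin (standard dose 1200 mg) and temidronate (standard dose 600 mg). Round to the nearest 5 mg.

CrCl = (140 − 76) × 58.1 / (72 × 0.81) = 3718.4 / 58.32 ≈ 63.8 mL/min
CrCl ≈ 64 mL/min.
lenafloxacin: 50–84 mL/min → 75% of 1200 mg = 900 mg.
temidronate: 30–79 mL/min → 80% of 600 mg = 480 mg.
Total = 900 + 480 = 1380 mg.

1380 mg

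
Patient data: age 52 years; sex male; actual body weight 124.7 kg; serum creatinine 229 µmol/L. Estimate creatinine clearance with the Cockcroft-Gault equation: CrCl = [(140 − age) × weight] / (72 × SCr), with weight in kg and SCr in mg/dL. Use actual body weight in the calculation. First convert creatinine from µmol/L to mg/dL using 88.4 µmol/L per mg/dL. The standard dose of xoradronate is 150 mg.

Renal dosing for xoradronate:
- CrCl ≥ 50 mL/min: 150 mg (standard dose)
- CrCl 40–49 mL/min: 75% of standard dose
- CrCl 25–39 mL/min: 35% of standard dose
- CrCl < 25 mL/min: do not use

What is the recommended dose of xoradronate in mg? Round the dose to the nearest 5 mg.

150 mg

SCr = 229 / 88.4 = 2.59 mg/dL
CrCl = (140 − 52) × 124.7 / (72 × 2.59) = 10973.6 / 186.48 ≈ 58.8 mL/min
CrCl ≈ 59 mL/min → bracket ≥ 50 mL/min.
100% of 150 mg = 150 mg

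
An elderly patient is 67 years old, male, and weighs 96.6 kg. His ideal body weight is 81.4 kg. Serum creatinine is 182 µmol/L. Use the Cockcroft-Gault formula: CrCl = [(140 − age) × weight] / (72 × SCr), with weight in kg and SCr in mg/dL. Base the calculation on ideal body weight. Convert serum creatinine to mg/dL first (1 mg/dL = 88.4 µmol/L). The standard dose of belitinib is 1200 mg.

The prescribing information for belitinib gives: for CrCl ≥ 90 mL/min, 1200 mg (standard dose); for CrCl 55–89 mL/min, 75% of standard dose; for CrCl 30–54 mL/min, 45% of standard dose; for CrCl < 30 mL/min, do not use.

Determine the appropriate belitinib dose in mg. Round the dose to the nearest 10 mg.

540 mg

SCr = 182 / 88.4 = 2.059 mg/dL
CrCl = (140 − 67) × 81.4 / (72 × 2.059) = 5942.2 / 148.25 ≈ 40.1 mL/min
CrCl ≈ 40 mL/min → bracket 30–54 mL/min.
45% of 1200 mg = 540 mg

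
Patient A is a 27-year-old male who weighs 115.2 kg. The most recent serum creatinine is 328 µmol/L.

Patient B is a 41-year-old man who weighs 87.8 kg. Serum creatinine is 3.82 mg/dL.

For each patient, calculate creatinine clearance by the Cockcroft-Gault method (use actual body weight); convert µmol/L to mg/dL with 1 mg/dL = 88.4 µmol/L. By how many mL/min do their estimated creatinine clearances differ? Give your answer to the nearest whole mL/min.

Patient A: SCr = 328 / 88.4 = 3.71 mg/dL
Patient A: CrCl = (140 − 27) × 115.2 / (72 × 3.71) = 13017.6 / 267.12 ≈ 48.7 mL/min
Patient B: CrCl = (140 − 41) × 87.8 / (72 × 3.82) = 8692.2 / 275.04 ≈ 31.6 mL/min
|48.7 − 31.6| = 17.1 mL/min

17 mL/min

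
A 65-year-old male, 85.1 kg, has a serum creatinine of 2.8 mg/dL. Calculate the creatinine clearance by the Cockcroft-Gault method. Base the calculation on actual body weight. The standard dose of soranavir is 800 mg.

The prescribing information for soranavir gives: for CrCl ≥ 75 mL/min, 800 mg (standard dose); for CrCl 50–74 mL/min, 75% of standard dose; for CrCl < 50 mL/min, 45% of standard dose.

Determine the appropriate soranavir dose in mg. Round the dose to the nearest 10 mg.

CrCl = (140 − 65) × 85.1 / (72 × 2.8) = 6382.5 / 201.60 ≈ 31.7 mL/min
CrCl ≈ 32 mL/min → bracket < 50 mL/min.
45% of 800 mg = 360 mg

360 mg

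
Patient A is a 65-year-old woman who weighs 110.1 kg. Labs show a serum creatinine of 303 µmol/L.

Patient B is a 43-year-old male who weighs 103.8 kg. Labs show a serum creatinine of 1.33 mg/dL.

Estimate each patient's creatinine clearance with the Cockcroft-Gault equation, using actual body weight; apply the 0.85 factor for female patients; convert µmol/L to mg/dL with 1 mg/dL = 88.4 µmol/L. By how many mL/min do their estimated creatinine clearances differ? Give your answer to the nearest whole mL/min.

Patient A: SCr = 303 / 88.4 = 3.428 mg/dL
Patient A: CrCl = (140 − 65) × 110.1 / (72 × 3.428) × 0.85 = 8257.5 / 246.82 × 0.85 ≈ 28.4 mL/min
Patient B: CrCl = (140 − 43) × 103.8 / (72 × 1.33) = 10068.6 / 95.76 ≈ 105.1 mL/min
|28.4 − 105.1| = 76.7 mL/min

77 mL/min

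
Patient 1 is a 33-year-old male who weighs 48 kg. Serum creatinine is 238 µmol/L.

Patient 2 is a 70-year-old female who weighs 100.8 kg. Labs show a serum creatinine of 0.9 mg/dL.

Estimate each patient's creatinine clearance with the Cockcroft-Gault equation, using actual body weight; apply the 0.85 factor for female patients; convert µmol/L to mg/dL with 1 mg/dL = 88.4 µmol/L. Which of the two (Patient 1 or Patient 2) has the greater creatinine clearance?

Patient 1: SCr = 238 / 88.4 = 2.692 mg/dL
Patient 1: CrCl = (140 − 33) × 48 / (72 × 2.692) = 5136.0 / 193.82 ≈ 26.5 mL/min
Patient 2: CrCl = (140 − 70) × 100.8 / (72 × 0.9) × 0.85 = 7056.0 / 64.80 × 0.85 ≈ 92.6 mL/min
26.5 vs 92.6 mL/min → Patient 2 is higher.

Patient 2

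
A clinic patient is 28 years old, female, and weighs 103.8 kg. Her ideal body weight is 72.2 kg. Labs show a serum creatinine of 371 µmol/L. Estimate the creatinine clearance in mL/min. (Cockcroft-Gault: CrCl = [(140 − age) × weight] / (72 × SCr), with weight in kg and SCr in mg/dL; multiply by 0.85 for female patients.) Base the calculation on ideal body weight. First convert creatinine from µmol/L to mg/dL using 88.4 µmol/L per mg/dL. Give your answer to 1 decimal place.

SCr = 371 / 88.4 = 4.197 mg/dL
CrCl = (140 − 28) × 72.2 / (72 × 4.197) × 0.85 = 8086.4 / 302.18 × 0.85 ≈ 22.7 mL/min

22.7 mL/min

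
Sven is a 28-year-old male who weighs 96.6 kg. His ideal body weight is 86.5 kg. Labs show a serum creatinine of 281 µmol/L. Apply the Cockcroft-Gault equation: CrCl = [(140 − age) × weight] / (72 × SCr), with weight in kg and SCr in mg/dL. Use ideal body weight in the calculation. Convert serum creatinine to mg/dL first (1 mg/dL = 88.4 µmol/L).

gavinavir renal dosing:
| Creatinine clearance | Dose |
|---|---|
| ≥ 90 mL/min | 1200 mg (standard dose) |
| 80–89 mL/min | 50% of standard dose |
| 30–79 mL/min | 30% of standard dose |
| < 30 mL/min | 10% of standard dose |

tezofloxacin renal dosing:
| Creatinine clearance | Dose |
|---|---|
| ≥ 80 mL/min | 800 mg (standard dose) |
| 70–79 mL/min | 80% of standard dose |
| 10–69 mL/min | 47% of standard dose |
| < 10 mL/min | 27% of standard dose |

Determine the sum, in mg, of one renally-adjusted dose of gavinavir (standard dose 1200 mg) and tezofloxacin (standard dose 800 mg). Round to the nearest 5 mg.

735 mg

SCr = 281 / 88.4 = 3.179 mg/dL
CrCl = (140 − 28) × 86.5 / (72 × 3.179) = 9688.0 / 228.89 ≈ 42.3 mL/min
CrCl ≈ 42 mL/min.
gavinavir: 30–79 mL/min → 30% of 1200 mg = 360 mg.
tezofloxacin: 10–69 mL/min → 47% of 800 mg = 376 mg.
Total = 360 + 376 = 736 mg.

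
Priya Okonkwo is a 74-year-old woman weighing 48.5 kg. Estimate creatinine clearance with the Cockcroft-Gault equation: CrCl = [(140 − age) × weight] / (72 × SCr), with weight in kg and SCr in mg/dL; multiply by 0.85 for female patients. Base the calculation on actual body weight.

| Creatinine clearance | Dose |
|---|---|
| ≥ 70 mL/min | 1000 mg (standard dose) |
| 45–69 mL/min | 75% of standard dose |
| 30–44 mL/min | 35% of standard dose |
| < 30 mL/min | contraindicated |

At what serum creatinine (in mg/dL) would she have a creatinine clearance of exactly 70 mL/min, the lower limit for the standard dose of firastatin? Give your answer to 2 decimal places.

Standard dose requires CrCl ≥ 70 mL/min.
Set (140 − 74) × 48.5 × 0.85 / (72 × SCr) = 70
SCr = (140 − 74) × 48.5 × 0.85 / (72 × 70) = 0.540 mg/dL

0.54 mg/dL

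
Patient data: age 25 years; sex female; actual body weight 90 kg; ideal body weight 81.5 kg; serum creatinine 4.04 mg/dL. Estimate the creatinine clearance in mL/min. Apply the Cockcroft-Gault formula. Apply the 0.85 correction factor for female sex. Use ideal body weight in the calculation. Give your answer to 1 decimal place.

CrCl = (140 − 25) × 81.5 / (72 × 4.04) × 0.85 = 9372.5 / 290.88 × 0.85 ≈ 27.4 mL/min

27.4 mL/min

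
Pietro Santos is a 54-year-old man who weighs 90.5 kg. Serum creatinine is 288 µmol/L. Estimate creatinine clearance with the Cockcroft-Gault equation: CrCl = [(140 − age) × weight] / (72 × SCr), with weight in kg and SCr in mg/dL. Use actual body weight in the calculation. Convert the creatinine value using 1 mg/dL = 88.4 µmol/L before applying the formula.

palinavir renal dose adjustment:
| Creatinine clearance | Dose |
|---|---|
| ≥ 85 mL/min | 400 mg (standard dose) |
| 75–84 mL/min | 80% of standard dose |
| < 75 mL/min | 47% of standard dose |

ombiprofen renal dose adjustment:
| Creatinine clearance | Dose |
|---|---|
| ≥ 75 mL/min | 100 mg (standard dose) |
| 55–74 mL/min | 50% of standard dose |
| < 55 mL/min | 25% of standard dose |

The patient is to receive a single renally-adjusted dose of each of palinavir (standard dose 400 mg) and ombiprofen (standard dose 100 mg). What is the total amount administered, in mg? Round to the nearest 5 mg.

215 mg

SCr = 288 / 88.4 = 3.258 mg/dL
CrCl = (140 − 54) × 90.5 / (72 × 3.258) = 7783.0 / 234.58 ≈ 33.2 mL/min
CrCl ≈ 33 mL/min.
palinavir: < 75 mL/min → 47% of 400 mg = 188 mg.
ombiprofen: < 55 mL/min → 25% of 100 mg = 25 mg.
Total = 188 + 25 = 213 mg.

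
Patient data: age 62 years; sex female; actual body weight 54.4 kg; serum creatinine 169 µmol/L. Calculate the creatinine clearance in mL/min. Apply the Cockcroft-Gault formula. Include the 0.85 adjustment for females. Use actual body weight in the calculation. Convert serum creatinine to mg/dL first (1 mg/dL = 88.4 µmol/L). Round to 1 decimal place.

SCr = 169 / 88.4 = 1.912 mg/dL
CrCl = (140 − 62) × 54.4 / (72 × 1.912) × 0.85 = 4243.2 / 137.66 × 0.85 ≈ 26.2 mL/min

26.2 mL/min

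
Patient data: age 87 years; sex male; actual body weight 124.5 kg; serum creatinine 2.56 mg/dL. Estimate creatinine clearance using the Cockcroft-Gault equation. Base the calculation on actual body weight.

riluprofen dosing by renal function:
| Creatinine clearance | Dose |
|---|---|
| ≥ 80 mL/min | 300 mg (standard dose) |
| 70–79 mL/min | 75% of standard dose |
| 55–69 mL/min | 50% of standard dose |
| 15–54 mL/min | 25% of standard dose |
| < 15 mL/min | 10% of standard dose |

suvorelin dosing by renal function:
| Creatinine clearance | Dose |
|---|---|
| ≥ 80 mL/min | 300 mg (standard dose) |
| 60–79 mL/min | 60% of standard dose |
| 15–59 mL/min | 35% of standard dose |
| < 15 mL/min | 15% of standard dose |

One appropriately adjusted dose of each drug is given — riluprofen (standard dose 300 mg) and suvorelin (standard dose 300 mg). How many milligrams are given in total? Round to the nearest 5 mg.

180 mg

CrCl = (140 − 87) × 124.5 / (72 × 2.56) = 6598.5 / 184.32 ≈ 35.8 mL/min
CrCl ≈ 36 mL/min.
riluprofen: 15–54 mL/min → 25% of 300 mg = 75 mg.
suvorelin: 15–59 mL/min → 35% of 300 mg = 105 mg.
Total = 75 + 105 = 180 mg.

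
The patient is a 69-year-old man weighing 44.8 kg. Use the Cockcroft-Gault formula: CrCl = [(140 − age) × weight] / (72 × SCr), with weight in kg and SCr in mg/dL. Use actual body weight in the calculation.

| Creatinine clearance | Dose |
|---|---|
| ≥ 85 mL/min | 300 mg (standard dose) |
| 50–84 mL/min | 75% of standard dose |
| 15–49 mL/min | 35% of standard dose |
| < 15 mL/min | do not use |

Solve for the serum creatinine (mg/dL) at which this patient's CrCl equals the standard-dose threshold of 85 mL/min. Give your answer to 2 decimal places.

0.52 mg/dL

Standard dose requires CrCl ≥ 85 mL/min.
Set (140 − 69) × 44.8 / (72 × SCr) = 85
SCr = (140 − 69) × 44.8 / (72 × 85) = 0.520 mg/dL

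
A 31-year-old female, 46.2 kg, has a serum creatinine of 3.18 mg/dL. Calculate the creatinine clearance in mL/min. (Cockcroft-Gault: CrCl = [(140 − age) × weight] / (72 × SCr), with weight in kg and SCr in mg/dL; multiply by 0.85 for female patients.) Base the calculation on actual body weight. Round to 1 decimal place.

18.7 mL/min

CrCl = (140 − 31) × 46.2 / (72 × 3.18) × 0.85 = 5035.8 / 228.96 × 0.85 ≈ 18.7 mL/min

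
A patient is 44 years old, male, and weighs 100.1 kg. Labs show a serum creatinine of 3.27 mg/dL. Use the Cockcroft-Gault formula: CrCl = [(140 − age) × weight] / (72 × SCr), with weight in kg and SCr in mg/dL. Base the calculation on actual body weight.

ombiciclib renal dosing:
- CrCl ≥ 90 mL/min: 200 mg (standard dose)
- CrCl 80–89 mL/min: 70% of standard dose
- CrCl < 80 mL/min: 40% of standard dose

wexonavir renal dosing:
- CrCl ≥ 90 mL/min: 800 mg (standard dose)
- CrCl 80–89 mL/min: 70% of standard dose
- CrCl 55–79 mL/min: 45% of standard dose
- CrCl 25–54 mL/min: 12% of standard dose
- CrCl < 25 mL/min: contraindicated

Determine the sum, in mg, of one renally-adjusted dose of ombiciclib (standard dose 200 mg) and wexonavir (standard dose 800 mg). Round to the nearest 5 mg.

175 mg

CrCl = (140 − 44) × 100.1 / (72 × 3.27) = 9609.6 / 235.44 ≈ 40.8 mL/min
CrCl ≈ 41 mL/min.
ombiciclib: < 80 mL/min → 40% of 200 mg = 80 mg.
wexonavir: 25–54 mL/min → 12% of 800 mg = 96 mg.
Total = 80 + 96 = 176 mg.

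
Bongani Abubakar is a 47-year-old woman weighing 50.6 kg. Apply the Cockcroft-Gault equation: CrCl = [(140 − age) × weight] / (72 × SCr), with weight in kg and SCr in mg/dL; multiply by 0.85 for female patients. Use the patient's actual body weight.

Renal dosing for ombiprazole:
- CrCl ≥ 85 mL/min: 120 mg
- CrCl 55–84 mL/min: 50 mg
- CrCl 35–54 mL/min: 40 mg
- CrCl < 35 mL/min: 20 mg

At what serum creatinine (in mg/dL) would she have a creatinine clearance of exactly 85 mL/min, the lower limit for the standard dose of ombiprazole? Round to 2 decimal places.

0.65 mg/dL

Standard dose requires CrCl ≥ 85 mL/min.
Set (140 − 47) × 50.6 × 0.85 / (72 × SCr) = 85
SCr = (140 − 47) × 50.6 × 0.85 / (72 × 85) = 0.654 mg/dL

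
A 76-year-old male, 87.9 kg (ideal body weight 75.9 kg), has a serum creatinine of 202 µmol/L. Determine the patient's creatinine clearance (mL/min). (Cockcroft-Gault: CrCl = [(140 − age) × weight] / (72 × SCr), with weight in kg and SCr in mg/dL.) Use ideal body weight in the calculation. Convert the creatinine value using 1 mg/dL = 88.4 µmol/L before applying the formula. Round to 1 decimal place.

29.5 mL/min

SCr = 202 / 88.4 = 2.285 mg/dL
CrCl = (140 − 76) × 75.9 / (72 × 2.285) = 4857.6 / 164.52 ≈ 29.5 mL/min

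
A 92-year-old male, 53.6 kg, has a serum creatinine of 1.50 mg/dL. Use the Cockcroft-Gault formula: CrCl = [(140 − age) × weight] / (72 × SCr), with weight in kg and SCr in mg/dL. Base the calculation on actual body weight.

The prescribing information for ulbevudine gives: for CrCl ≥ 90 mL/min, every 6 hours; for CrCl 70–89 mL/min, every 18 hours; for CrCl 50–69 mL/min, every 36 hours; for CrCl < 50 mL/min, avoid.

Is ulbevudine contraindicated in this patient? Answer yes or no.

CrCl = (140 − 92) × 53.6 / (72 × 1.5) = 2572.8 / 108.00 ≈ 23.8 mL/min
CrCl ≈ 24 mL/min, which is < 50 mL/min.

yes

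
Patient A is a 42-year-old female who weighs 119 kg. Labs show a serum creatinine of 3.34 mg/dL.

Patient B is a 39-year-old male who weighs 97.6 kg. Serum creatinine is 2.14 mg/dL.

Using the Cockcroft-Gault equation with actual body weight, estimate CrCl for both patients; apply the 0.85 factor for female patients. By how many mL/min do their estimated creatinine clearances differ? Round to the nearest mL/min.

23 mL/min

Patient A: CrCl = (140 − 42) × 119 / (72 × 3.34) × 0.85 = 11662.0 / 240.48 × 0.85 ≈ 41.2 mL/min
Patient B: CrCl = (140 − 39) × 97.6 / (72 × 2.14) = 9857.6 / 154.08 ≈ 64.0 mL/min
|41.2 − 64.0| = 22.8 mL/min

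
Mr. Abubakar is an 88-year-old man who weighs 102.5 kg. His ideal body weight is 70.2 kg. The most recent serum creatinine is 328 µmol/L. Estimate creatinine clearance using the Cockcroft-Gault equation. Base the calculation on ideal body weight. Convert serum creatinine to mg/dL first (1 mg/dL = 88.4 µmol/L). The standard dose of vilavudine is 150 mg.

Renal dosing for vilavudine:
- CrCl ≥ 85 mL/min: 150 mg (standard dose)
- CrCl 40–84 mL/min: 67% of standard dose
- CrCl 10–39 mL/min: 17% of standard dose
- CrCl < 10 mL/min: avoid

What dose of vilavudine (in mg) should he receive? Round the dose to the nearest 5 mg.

SCr = 328 / 88.4 = 3.71 mg/dL
CrCl = (140 − 88) × 70.2 / (72 × 3.71) = 3650.4 / 267.12 ≈ 13.7 mL/min
CrCl ≈ 14 mL/min → bracket 10–39 mL/min.
17% of 150 mg = 25.5 mg → 25 mg

25 mg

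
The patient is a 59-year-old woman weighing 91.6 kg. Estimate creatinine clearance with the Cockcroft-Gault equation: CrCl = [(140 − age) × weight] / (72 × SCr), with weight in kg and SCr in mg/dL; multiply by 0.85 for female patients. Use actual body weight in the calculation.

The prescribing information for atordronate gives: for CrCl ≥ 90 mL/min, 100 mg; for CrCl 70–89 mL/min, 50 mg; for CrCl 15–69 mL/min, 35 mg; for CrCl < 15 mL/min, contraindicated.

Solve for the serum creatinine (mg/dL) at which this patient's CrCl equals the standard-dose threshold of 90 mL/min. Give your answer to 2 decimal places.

0.97 mg/dL

Standard dose requires CrCl ≥ 90 mL/min.
Set (140 − 59) × 91.6 × 0.85 / (72 × SCr) = 90
SCr = (140 − 59) × 91.6 × 0.85 / (72 × 90) = 0.973 mg/dL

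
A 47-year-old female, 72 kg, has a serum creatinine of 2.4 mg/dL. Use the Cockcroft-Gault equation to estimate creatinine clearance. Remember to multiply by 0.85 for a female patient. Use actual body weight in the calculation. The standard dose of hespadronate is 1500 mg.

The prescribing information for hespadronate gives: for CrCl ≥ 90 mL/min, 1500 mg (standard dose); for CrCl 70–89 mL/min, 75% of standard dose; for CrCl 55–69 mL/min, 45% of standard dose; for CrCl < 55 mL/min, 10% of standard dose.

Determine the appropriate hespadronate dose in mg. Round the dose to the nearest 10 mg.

CrCl = (140 − 47) × 72 / (72 × 2.4) × 0.85 = 6696.0 / 172.80 × 0.85 ≈ 32.9 mL/min
CrCl ≈ 33 mL/min → bracket < 55 mL/min.
10% of 1500 mg = 150 mg

150 mg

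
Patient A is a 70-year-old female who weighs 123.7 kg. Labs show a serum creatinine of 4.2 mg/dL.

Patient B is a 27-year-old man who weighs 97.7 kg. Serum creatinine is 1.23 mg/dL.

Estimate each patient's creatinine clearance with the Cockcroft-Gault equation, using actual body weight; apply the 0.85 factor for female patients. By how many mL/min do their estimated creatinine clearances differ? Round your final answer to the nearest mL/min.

100 mL/min

Patient A: CrCl = (140 − 70) × 123.7 / (72 × 4.2) × 0.85 = 8659.0 / 302.40 × 0.85 ≈ 24.3 mL/min
Patient B: CrCl = (140 − 27) × 97.7 / (72 × 1.23) = 11040.1 / 88.56 ≈ 124.7 mL/min
|24.3 − 124.7| = 100.4 mL/min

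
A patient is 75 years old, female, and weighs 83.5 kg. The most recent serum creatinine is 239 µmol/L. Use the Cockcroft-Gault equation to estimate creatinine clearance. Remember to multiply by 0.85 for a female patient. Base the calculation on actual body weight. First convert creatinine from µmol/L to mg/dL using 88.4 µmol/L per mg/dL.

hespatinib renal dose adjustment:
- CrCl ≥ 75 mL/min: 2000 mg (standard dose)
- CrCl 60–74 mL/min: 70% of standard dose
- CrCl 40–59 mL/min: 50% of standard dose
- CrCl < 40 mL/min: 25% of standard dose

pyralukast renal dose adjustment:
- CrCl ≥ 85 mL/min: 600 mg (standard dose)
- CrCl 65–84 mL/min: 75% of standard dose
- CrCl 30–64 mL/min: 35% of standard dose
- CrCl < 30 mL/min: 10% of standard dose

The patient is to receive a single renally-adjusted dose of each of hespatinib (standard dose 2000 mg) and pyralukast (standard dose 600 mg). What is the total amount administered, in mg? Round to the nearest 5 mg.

SCr = 239 / 88.4 = 2.704 mg/dL
CrCl = (140 − 75) × 83.5 / (72 × 2.704) × 0.85 = 5427.5 / 194.69 × 0.85 ≈ 23.7 mL/min
CrCl ≈ 24 mL/min.
hespatinib: < 40 mL/min → 25% of 2000 mg = 500 mg.
pyralukast: < 30 mL/min → 10% of 600 mg = 60 mg.
Total = 500 + 60 = 560 mg.

560 mg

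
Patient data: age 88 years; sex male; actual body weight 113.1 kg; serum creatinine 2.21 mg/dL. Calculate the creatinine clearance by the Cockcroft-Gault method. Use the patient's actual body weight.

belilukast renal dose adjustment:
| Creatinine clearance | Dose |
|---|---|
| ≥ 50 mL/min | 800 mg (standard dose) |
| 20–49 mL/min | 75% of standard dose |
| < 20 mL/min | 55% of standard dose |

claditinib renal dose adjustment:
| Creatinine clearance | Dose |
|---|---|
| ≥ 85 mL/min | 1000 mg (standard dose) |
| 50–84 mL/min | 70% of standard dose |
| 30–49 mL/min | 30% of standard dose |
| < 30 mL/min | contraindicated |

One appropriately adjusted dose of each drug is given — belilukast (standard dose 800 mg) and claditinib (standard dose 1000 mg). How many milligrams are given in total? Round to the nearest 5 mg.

900 mg

CrCl = (140 − 88) × 113.1 / (72 × 2.21) = 5881.2 / 159.12 ≈ 37.0 mL/min
CrCl ≈ 37 mL/min.
belilukast: 20–49 mL/min → 75% of 800 mg = 600 mg.
claditinib: 30–49 mL/min → 30% of 1000 mg = 300 mg.
Total = 600 + 300 = 900 mg.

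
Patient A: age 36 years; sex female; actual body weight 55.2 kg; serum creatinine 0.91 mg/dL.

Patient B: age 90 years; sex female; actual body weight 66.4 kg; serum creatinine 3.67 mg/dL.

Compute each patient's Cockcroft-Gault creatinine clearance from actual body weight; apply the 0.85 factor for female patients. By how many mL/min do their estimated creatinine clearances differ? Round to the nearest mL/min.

64 mL/min

Patient A: CrCl = (140 − 36) × 55.2 / (72 × 0.91) × 0.85 = 5740.8 / 65.52 × 0.85 ≈ 74.5 mL/min
Patient B: CrCl = (140 − 90) × 66.4 / (72 × 3.67) × 0.85 = 3320.0 / 264.24 × 0.85 ≈ 10.7 mL/min
|74.5 − 10.7| = 63.8 mL/min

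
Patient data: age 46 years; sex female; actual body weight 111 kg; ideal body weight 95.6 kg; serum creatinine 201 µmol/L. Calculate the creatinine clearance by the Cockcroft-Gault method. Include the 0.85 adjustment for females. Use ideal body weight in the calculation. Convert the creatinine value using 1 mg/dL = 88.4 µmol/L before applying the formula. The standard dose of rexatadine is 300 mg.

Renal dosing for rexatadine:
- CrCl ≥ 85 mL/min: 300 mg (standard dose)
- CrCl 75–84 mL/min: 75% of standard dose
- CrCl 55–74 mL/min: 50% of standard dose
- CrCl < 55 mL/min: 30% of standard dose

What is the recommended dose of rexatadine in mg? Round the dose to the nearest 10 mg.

SCr = 201 / 88.4 = 2.274 mg/dL
CrCl = (140 − 46) × 95.6 / (72 × 2.274) × 0.85 = 8986.4 / 163.73 × 0.85 ≈ 46.7 mL/min
CrCl ≈ 47 mL/min → bracket < 55 mL/min.
30% of 300 mg = 90 mg

90 mg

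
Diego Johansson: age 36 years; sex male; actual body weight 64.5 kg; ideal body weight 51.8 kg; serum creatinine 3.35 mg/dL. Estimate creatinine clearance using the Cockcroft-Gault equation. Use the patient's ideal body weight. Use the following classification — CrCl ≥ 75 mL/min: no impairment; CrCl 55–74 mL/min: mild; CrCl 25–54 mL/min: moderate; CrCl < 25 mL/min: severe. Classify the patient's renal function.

CrCl = (140 − 36) × 51.8 / (72 × 3.35) = 5387.2 / 241.20 ≈ 22.3 mL/min
22 mL/min falls in the 'severe' range.

severe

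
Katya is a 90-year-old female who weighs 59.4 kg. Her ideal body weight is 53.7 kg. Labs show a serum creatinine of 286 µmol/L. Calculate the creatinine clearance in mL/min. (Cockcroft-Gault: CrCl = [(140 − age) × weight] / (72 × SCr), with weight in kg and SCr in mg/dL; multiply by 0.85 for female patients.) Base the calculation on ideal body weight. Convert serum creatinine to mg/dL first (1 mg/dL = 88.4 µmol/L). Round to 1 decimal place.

9.8 mL/min

SCr = 286 / 88.4 = 3.235 mg/dL
CrCl = (140 − 90) × 53.7 / (72 × 3.235) × 0.85 = 2685.0 / 232.92 × 0.85 ≈ 9.8 mL/min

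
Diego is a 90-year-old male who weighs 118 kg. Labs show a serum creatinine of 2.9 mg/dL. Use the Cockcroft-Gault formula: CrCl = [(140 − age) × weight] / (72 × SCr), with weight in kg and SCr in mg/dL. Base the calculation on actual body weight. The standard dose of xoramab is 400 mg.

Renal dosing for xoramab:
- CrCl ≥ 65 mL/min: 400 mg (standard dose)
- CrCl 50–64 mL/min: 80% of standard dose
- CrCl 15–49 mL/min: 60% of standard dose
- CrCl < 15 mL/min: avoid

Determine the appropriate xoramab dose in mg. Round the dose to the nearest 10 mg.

240 mg

CrCl = (140 − 90) × 118 / (72 × 2.9) = 5900.0 / 208.80 ≈ 28.3 mL/min
CrCl ≈ 28 mL/min → bracket 15–49 mL/min.
60% of 400 mg = 240 mg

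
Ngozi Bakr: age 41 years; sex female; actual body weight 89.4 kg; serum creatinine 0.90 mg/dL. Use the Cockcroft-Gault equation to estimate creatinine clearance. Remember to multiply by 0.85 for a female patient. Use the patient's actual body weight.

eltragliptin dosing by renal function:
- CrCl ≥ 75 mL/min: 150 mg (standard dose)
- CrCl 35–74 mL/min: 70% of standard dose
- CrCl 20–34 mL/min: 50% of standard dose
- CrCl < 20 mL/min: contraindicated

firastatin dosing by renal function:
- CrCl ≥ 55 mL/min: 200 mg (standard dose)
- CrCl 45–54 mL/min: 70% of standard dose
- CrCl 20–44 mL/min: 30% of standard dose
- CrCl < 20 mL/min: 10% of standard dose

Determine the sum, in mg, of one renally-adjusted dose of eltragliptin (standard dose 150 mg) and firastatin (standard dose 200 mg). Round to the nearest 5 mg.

CrCl = (140 − 41) × 89.4 / (72 × 0.9) × 0.85 = 8850.6 / 64.80 × 0.85 ≈ 116.1 mL/min
CrCl ≈ 116 mL/min.
eltragliptin: ≥ 75 mL/min → 100% of 150 mg = 150 mg.
firastatin: ≥ 55 mL/min → 100% of 200 mg = 200 mg.
Total = 150 + 200 = 350 mg.

350 mg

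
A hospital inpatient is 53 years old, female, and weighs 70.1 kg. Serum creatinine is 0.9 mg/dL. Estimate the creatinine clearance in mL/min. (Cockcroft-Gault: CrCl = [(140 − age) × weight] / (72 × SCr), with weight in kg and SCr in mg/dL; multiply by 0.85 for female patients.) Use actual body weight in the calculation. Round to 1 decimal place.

80.0 mL/min

CrCl = (140 − 53) × 70.1 / (72 × 0.9) × 0.85 = 6098.7 / 64.80 × 0.85 ≈ 80.0 mL/min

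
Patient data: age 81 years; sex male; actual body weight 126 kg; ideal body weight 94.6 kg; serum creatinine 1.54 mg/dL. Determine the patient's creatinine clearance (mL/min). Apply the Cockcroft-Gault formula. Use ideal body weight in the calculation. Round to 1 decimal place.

50.3 mL/min

CrCl = (140 − 81) × 94.6 / (72 × 1.54) = 5581.4 / 110.88 ≈ 50.3 mL/min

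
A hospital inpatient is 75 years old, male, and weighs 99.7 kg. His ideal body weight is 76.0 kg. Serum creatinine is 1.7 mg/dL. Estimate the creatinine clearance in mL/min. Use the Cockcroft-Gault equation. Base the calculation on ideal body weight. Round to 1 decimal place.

CrCl = (140 − 75) × 76 / (72 × 1.7) = 4940.0 / 122.40 ≈ 40.4 mL/min

40.4 mL/min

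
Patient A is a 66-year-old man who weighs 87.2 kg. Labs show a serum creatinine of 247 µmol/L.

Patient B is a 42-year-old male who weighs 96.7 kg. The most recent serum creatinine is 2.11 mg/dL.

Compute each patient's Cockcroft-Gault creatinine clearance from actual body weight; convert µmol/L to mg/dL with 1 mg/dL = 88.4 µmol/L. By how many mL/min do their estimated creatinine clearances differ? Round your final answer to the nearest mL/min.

Patient A: SCr = 247 / 88.4 = 2.794 mg/dL
Patient A: CrCl = (140 − 66) × 87.2 / (72 × 2.794) = 6452.8 / 201.17 ≈ 32.1 mL/min
Patient B: CrCl = (140 − 42) × 96.7 / (72 × 2.11) = 9476.6 / 151.92 ≈ 62.4 mL/min
|32.1 − 62.4| = 30.3 mL/min

30 mL/min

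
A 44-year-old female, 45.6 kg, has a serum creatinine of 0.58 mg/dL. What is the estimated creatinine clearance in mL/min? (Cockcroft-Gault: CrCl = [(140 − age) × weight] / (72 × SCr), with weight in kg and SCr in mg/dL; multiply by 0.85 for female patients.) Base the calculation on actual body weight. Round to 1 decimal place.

CrCl = (140 − 44) × 45.6 / (72 × 0.58) × 0.85 = 4377.6 / 41.76 × 0.85 ≈ 89.1 mL/min

89.1 mL/min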